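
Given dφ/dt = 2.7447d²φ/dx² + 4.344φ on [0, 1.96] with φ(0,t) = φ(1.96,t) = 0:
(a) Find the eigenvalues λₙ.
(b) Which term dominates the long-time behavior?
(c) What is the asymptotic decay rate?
Eigenvalues: λₙ = 2.7447n²π²/1.96² - 4.344.
First three modes:
  n=1: λ₁ = 2.7447π²/1.96² - 4.344 ≈ 2.708
  n=2: λ₂ = 10.9788π²/1.96² - 4.344 ≈ 23.862
  n=3: λ₃ = 24.7023π²/1.96² - 4.344 ≈ 59.12
Since 2.7447π²/1.96² ≈ 7.052 > 4.344, all λₙ > 0.
The n=1 mode decays slowest → dominates as t → ∞.
Asymptotic: φ ~ c₁ sin(πx/1.96) e^{-λ₁t} with decay rate λ₁ ≈ 2.708.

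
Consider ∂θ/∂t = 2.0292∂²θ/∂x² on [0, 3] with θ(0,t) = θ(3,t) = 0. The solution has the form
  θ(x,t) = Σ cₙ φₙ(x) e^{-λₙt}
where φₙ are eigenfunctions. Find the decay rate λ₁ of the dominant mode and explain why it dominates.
Eigenvalues: λₙ = 2.0292n²π²/3².
First three modes:
  n=1: λ₁ = 2.0292π²/3² ≈ 2.225
  n=2: λ₂ = 8.1168π²/3² ≈ 8.901 (4× faster decay)
  n=3: λ₃ = 18.2628π²/3² ≈ 20.027 (9× faster decay)
As t → ∞, higher modes decay exponentially faster. The n=1 mode dominates: θ ~ c₁ sin(πx/3) e^{-λ₁t}.
Decay rate: λ₁ = 2.0292π²/3² ≈ 2.225.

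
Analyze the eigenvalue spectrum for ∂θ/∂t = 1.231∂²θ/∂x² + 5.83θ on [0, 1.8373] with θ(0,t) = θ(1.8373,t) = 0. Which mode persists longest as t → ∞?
Eigenvalues: λₙ = 1.231n²π²/1.8373² - 5.83.
First three modes:
  n=1: λ₁ = 1.231π²/1.8373² - 5.83 ≈ -2.231
  n=2: λ₂ = 4.924π²/1.8373² - 5.83 ≈ 8.567
  n=3: λ₃ = 11.079π²/1.8373² - 5.83 ≈ 26.562
Since 1.231π²/1.8373² ≈ 3.599 < 5.83, λ₁ < 0.
The n=1 mode grows fastest (−λₙ is largest for n=1) → dominates.
Asymptotic: θ ~ c₁ sin(πx/1.8373) e^{2.231t} (exponential growth at rate −λ₁ ≈ 2.231).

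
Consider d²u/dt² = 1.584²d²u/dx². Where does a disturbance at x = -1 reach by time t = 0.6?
Domain of influence: [-1.9504, -0.0496]. Data at x = -1 spreads outward at speed 1.584.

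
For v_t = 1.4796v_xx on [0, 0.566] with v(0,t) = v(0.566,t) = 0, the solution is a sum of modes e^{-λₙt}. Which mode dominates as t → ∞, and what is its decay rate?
Eigenvalues: λₙ = 1.4796n²π²/0.566².
First three modes:
  n=1: λ₁ = 1.4796π²/0.566² ≈ 45.584
  n=2: λ₂ = 5.9184π²/0.566² ≈ 182.335 (4× faster decay)
  n=3: λ₃ = 13.3164π²/0.566² ≈ 410.255 (9× faster decay)
As t → ∞, higher modes decay exponentially faster. The n=1 mode dominates: v ~ c₁ sin(πx/0.566) e^{-λ₁t}.
Decay rate: λ₁ = 1.4796π²/0.566² ≈ 45.584.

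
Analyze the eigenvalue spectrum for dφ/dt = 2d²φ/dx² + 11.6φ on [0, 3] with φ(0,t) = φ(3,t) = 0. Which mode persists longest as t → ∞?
Eigenvalues: λₙ = 2n²π²/3² - 11.6.
First three modes:
  n=1: λ₁ = 2π²/3² - 11.6 ≈ -9.407
  n=2: λ₂ = 8π²/3² - 11.6 ≈ -2.827
  n=3: λ₃ = 18π²/3² - 11.6 ≈ 8.139
Since 2π²/3² ≈ 2.193 < 11.6, λ₁ < 0.
The n=1 mode grows fastest (−λₙ is largest for n=1) → dominates.
Asymptotic: φ ~ c₁ sin(πx/3) e^{9.407t} (exponential growth at rate −λ₁ ≈ 9.407).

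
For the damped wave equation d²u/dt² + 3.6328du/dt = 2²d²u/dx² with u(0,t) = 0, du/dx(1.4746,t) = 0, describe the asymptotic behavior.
u → 0. Damping (γ=3.6328) dissipates energy; oscillations decay exponentially.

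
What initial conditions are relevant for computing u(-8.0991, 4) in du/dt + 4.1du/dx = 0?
A single point: x = -24.4991. The characteristic through (-8.0991, 4) is x - 4.1t = const, so x = -8.0991 - 4.1·4 = -24.4991.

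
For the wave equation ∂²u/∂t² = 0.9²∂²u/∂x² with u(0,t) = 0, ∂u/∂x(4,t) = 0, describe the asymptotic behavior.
u oscillates (no decay). Energy is conserved; the solution oscillates indefinitely as standing waves.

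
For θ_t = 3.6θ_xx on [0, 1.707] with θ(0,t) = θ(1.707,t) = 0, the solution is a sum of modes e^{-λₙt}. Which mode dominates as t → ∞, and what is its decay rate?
Eigenvalues: λₙ = 3.6n²π²/1.707².
First three modes:
  n=1: λ₁ = 3.6π²/1.707² ≈ 12.194
  n=2: λ₂ = 14.4π²/1.707² ≈ 48.775 (4× faster decay)
  n=3: λ₃ = 32.4π²/1.707² ≈ 109.743 (9× faster decay)
As t → ∞, higher modes decay exponentially faster. The n=1 mode dominates: θ ~ c₁ sin(πx/1.707) e^{-λ₁t}.
Decay rate: λ₁ = 3.6π²/1.707² ≈ 12.194.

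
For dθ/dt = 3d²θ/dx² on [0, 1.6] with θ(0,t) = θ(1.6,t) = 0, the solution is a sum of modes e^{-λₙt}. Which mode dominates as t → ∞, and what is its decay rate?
Eigenvalues: λₙ = 3n²π²/1.6².
First three modes:
  n=1: λ₁ = 3π²/1.6² ≈ 11.566
  n=2: λ₂ = 12π²/1.6² ≈ 46.264 (4× faster decay)
  n=3: λ₃ = 27π²/1.6² ≈ 104.093 (9× faster decay)
As t → ∞, higher modes decay exponentially faster. The n=1 mode dominates: θ ~ c₁ sin(πx/1.6) e^{-λ₁t}.
Decay rate: λ₁ = 3π²/1.6² ≈ 11.566.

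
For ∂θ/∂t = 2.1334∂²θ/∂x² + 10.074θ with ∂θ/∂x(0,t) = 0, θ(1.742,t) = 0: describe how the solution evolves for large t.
θ grows unboundedly. Reaction dominates diffusion (r=10.074 > κπ²/(4L²)≈1.73); solution grows exponentially.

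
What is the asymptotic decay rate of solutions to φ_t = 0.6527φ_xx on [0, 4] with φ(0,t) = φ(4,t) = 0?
Eigenvalues: λₙ = 0.6527n²π²/4².
First three modes:
  n=1: λ₁ = 0.6527π²/4² ≈ 0.403
  n=2: λ₂ = 2.6108π²/4² ≈ 1.61 (4× faster decay)
  n=3: λ₃ = 5.8743π²/4² ≈ 3.624 (9× faster decay)
As t → ∞, higher modes decay exponentially faster. The n=1 mode dominates: φ ~ c₁ sin(πx/4) e^{-λ₁t}.
Decay rate: λ₁ = 0.6527π²/4² ≈ 0.403.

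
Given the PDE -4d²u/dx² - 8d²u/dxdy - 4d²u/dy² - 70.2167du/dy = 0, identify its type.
The second-order coefficients are A = -4, B = -8, C = -4. Since B² - 4AC = 0 = 0, this is a parabolic PDE.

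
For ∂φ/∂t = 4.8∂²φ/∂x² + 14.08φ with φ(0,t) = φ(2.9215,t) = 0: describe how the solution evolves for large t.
φ grows unboundedly. Reaction dominates diffusion (r=14.08 > κπ²/L²≈5.55); solution grows exponentially.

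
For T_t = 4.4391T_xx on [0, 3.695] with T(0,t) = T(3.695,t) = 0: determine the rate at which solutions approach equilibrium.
Eigenvalues: λₙ = 4.4391n²π²/3.695².
First three modes:
  n=1: λ₁ = 4.4391π²/3.695² ≈ 3.209
  n=2: λ₂ = 17.7564π²/3.695² ≈ 12.836 (4× faster decay)
  n=3: λ₃ = 39.9519π²/3.695² ≈ 28.881 (9× faster decay)
As t → ∞, higher modes decay exponentially faster. The n=1 mode dominates: T ~ c₁ sin(πx/3.695) e^{-λ₁t}.
Decay rate: λ₁ = 4.4391π²/3.695² ≈ 3.209.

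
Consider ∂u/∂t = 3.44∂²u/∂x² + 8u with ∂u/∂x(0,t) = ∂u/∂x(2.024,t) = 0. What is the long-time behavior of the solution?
As t → ∞, u grows unboundedly. With Neumann BCs the constant mode has diffusion eigenvalue 0, so any r > 0 makes it grow like e^(8t); solution grows exponentially.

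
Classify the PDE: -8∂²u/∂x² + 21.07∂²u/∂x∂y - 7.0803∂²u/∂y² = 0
A = -8, B = 21.07, C = -7.0803. Discriminant B² - 4AC = 217.3753. Since 217.3753 > 0, hyperbolic.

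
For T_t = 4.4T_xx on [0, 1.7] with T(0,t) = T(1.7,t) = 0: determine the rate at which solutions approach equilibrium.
Eigenvalues: λₙ = 4.4n²π²/1.7².
First three modes:
  n=1: λ₁ = 4.4π²/1.7² ≈ 15.026
  n=2: λ₂ = 17.6π²/1.7² ≈ 60.106 (4× faster decay)
  n=3: λ₃ = 39.6π²/1.7² ≈ 135.237 (9× faster decay)
As t → ∞, higher modes decay exponentially faster. The n=1 mode dominates: T ~ c₁ sin(πx/1.7) e^{-λ₁t}.
Decay rate: λ₁ = 4.4π²/1.7² ≈ 15.026.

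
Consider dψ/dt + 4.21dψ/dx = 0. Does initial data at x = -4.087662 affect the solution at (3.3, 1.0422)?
No. Only data at x = -1.087662 affects (3.3, 1.0422). Advection has one-way propagation along characteristics.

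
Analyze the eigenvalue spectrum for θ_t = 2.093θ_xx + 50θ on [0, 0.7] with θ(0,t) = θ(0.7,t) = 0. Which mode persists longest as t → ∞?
Eigenvalues: λₙ = 2.093n²π²/0.7² - 50.
First three modes:
  n=1: λ₁ = 2.093π²/0.7² - 50 ≈ -7.843
  n=2: λ₂ = 8.372π²/0.7² - 50 ≈ 118.629
  n=3: λ₃ = 18.837π²/0.7² - 50 ≈ 329.416
Since 2.093π²/0.7² ≈ 42.157 < 50, λ₁ < 0.
The n=1 mode grows fastest (−λₙ is largest for n=1) → dominates.
Asymptotic: θ ~ c₁ sin(πx/0.7) e^{7.843t} (exponential growth at rate −λ₁ ≈ 7.843).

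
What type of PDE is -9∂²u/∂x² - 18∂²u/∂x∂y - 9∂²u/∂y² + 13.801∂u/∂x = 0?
With A = -9, B = -18, C = -9, the discriminant is 0. This is a parabolic PDE.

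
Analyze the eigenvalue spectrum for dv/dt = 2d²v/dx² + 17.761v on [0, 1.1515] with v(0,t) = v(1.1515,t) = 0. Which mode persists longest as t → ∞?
Eigenvalues: λₙ = 2n²π²/1.1515² - 17.761.
First three modes:
  n=1: λ₁ = 2π²/1.1515² - 17.761 ≈ -2.874
  n=2: λ₂ = 8π²/1.1515² - 17.761 ≈ 41.786
  n=3: λ₃ = 18π²/1.1515² - 17.761 ≈ 116.22
Since 2π²/1.1515² ≈ 14.887 < 17.761, λ₁ < 0.
The n=1 mode grows fastest (−λₙ is largest for n=1) → dominates.
Asymptotic: v ~ c₁ sin(πx/1.1515) e^{2.874t} (exponential growth at rate −λ₁ ≈ 2.874).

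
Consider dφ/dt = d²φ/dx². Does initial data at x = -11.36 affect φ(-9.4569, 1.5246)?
Yes, for any finite x. The heat equation has infinite propagation speed, so all initial data affects all points at any t > 0.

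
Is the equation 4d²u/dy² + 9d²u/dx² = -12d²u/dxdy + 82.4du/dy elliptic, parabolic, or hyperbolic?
Rewriting in standard form: 9d²u/dx² + 12d²u/dxdy + 4d²u/dy² - 82.4du/dy = 0. Computing B² - 4AC with A = 9, B = 12, C = 4: discriminant = 0 (zero). Answer: parabolic.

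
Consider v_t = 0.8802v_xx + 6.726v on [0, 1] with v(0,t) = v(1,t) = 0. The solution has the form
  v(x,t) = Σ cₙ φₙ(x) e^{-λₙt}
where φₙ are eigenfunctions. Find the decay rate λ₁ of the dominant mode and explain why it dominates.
Eigenvalues: λₙ = 0.8802n²π²/1² - 6.726.
First three modes:
  n=1: λ₁ = 0.8802π² - 6.726 ≈ 1.961
  n=2: λ₂ = 3.5208π² - 6.726 ≈ 28.023
  n=3: λ₃ = 7.9218π² - 6.726 ≈ 71.459
Since 0.8802π² ≈ 8.687 > 6.726, all λₙ > 0.
The n=1 mode decays slowest → dominates as t → ∞.
Asymptotic: v ~ c₁ sin(πx/1) e^{-λ₁t} with decay rate λ₁ ≈ 1.961.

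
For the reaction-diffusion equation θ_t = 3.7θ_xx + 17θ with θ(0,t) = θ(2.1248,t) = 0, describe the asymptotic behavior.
θ grows unboundedly. Reaction dominates diffusion (r=17 > κπ²/L²≈8.09); solution grows exponentially.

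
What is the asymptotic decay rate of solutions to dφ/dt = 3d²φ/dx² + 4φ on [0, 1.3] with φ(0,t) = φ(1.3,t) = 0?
Eigenvalues: λₙ = 3n²π²/1.3² - 4.
First three modes:
  n=1: λ₁ = 3π²/1.3² - 4 ≈ 13.52
  n=2: λ₂ = 12π²/1.3² - 4 ≈ 66.08
  n=3: λ₃ = 27π²/1.3² - 4 ≈ 153.68
Since 3π²/1.3² ≈ 17.52 > 4, all λₙ > 0.
The n=1 mode decays slowest → dominates as t → ∞.
Asymptotic: φ ~ c₁ sin(πx/1.3) e^{-λ₁t} with decay rate λ₁ ≈ 13.52.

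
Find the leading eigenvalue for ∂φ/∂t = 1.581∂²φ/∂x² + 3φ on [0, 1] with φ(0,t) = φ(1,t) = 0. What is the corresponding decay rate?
Eigenvalues: λₙ = 1.581n²π²/1² - 3.
First three modes:
  n=1: λ₁ = 1.581π² - 3 ≈ 12.604
  n=2: λ₂ = 6.324π² - 3 ≈ 59.415
  n=3: λ₃ = 14.229π² - 3 ≈ 137.435
Since 1.581π² ≈ 15.604 > 3, all λₙ > 0.
The n=1 mode decays slowest → dominates as t → ∞.
Asymptotic: φ ~ c₁ sin(πx/1) e^{-λ₁t} with decay rate λ₁ ≈ 12.604.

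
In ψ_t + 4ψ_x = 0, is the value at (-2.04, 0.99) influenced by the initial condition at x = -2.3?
No. Only data at x = -6 affects (-2.04, 0.99). Advection has one-way propagation along characteristics.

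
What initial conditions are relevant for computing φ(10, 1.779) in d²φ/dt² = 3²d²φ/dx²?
Domain of dependence: [4.663, 15.337]. Signals travel at speed 3, so data within |x - 10| ≤ 3·1.779 = 5.337 can reach the point.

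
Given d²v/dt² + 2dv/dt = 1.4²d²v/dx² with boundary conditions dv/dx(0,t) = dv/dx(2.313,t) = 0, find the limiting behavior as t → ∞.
v → constant (steady state). Damping (γ=2) dissipates the nonconstant modes; with Neumann BCs the spatial average obeys M''+γM'=0 and tends to a finite limit.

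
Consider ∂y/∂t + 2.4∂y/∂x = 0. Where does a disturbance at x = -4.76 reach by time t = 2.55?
At x = 1.36. The characteristic carries data from (-4.76, 0) to (1.36, 2.55).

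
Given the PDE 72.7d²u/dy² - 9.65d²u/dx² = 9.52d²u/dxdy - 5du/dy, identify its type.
Rewriting in standard form: -9.65d²u/dx² - 9.52d²u/dxdy + 72.7d²u/dy² + 5du/dy = 0. The second-order coefficients are A = -9.65, B = -9.52, C = 72.7. Since B² - 4AC = 2896.8504 > 0, this is a hyperbolic PDE.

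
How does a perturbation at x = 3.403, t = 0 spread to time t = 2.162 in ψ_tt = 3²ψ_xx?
Domain of influence: [-3.083, 9.889]. Data at x = 3.403 spreads outward at speed 3.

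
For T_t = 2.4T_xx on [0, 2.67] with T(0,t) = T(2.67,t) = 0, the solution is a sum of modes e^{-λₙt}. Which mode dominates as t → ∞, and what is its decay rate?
Eigenvalues: λₙ = 2.4n²π²/2.67².
First three modes:
  n=1: λ₁ = 2.4π²/2.67² ≈ 3.323
  n=2: λ₂ = 9.6π²/2.67² ≈ 13.291 (4× faster decay)
  n=3: λ₃ = 21.6π²/2.67² ≈ 29.904 (9× faster decay)
As t → ∞, higher modes decay exponentially faster. The n=1 mode dominates: T ~ c₁ sin(πx/2.67) e^{-λ₁t}.
Decay rate: λ₁ = 2.4π²/2.67² ≈ 3.323.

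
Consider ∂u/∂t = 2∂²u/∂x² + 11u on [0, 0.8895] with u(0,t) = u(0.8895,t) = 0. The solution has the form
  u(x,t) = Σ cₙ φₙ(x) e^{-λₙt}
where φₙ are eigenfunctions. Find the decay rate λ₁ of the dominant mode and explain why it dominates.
Eigenvalues: λₙ = 2n²π²/0.8895² - 11.
First three modes:
  n=1: λ₁ = 2π²/0.8895² - 11 ≈ 13.948
  n=2: λ₂ = 8π²/0.8895² - 11 ≈ 88.792
  n=3: λ₃ = 18π²/0.8895² - 11 ≈ 213.533
Since 2π²/0.8895² ≈ 24.948 > 11, all λₙ > 0.
The n=1 mode decays slowest → dominates as t → ∞.
Asymptotic: u ~ c₁ sin(πx/0.8895) e^{-λ₁t} with decay rate λ₁ ≈ 13.948.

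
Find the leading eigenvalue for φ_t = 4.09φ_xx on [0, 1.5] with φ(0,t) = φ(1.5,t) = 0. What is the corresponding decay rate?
Eigenvalues: λₙ = 4.09n²π²/1.5².
First three modes:
  n=1: λ₁ = 4.09π²/1.5² ≈ 17.941
  n=2: λ₂ = 16.36π²/1.5² ≈ 71.763 (4× faster decay)
  n=3: λ₃ = 36.81π²/1.5² ≈ 161.467 (9× faster decay)
As t → ∞, higher modes decay exponentially faster. The n=1 mode dominates: φ ~ c₁ sin(πx/1.5) e^{-λ₁t}.
Decay rate: λ₁ = 4.09π²/1.5² ≈ 17.941.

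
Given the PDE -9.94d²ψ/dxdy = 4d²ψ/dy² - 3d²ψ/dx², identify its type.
Rewriting in standard form: 3d²ψ/dx² - 9.94d²ψ/dxdy - 4d²ψ/dy² = 0. The second-order coefficients are A = 3, B = -9.94, C = -4. Since B² - 4AC = 146.8036 > 0, this is a hyperbolic PDE.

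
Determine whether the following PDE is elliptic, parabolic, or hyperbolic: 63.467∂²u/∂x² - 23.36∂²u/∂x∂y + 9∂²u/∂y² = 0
Coefficients: A = 63.467, B = -23.36, C = 9. B² - 4AC = -1739.1224, which is negative, so the equation is elliptic.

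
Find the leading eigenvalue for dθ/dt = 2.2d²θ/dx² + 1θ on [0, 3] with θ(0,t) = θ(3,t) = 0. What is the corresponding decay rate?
Eigenvalues: λₙ = 2.2n²π²/3² - 1.
First three modes:
  n=1: λ₁ = 2.2π²/3² - 1 ≈ 1.413
  n=2: λ₂ = 8.8π²/3² - 1 ≈ 8.65
  n=3: λ₃ = 19.8π²/3² - 1 ≈ 20.713
Since 2.2π²/3² ≈ 2.413 > 1, all λₙ > 0.
The n=1 mode decays slowest → dominates as t → ∞.
Asymptotic: θ ~ c₁ sin(πx/3) e^{-λ₁t} with decay rate λ₁ ≈ 1.413.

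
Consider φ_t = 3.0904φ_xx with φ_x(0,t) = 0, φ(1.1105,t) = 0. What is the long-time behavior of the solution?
As t → ∞, φ → 0. Heat escapes through the Dirichlet boundary.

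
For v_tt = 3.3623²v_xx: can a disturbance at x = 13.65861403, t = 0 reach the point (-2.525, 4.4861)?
No. The domain of dependence is [-17.60861403, 12.55861403], and 13.65861403 is outside this interval.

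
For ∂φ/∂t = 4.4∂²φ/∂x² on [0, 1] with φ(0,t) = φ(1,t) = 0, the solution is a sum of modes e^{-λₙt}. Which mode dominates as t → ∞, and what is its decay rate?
Eigenvalues: λₙ = 4.4n²π².
First three modes:
  n=1: λ₁ = 4.4π² ≈ 43.426
  n=2: λ₂ = 17.6π² ≈ 173.705 (4× faster decay)
  n=3: λ₃ = 39.6π² ≈ 390.836 (9× faster decay)
As t → ∞, higher modes decay exponentially faster. The n=1 mode dominates: φ ~ c₁ sin(πx) e^{-λ₁t}.
Decay rate: λ₁ = 4.4π² ≈ 43.426.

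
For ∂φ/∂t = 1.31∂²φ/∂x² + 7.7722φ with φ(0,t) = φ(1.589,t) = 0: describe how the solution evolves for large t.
φ grows unboundedly. Reaction dominates diffusion (r=7.7722 > κπ²/L²≈5.12); solution grows exponentially.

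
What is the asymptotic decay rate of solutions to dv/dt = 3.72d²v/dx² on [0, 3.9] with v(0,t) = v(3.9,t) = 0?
Eigenvalues: λₙ = 3.72n²π²/3.9².
First three modes:
  n=1: λ₁ = 3.72π²/3.9² ≈ 2.414
  n=2: λ₂ = 14.88π²/3.9² ≈ 9.655 (4× faster decay)
  n=3: λ₃ = 33.48π²/3.9² ≈ 21.725 (9× faster decay)
As t → ∞, higher modes decay exponentially faster. The n=1 mode dominates: v ~ c₁ sin(πx/3.9) e^{-λ₁t}.
Decay rate: λ₁ = 3.72π²/3.9² ≈ 2.414.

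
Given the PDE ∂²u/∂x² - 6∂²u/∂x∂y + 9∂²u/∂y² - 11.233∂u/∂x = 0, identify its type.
The second-order coefficients are A = 1, B = -6, C = 9. Since B² - 4AC = 0 = 0, this is a parabolic PDE.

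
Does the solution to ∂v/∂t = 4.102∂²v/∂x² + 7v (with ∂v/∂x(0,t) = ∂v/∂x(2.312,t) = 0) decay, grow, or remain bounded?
v grows unboundedly. With Neumann BCs the constant mode has diffusion eigenvalue 0, so any r > 0 makes it grow like e^(7t); solution grows exponentially.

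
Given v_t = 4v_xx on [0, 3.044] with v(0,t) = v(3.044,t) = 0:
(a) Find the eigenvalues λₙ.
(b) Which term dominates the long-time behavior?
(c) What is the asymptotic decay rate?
Eigenvalues: λₙ = 4n²π²/3.044².
First three modes:
  n=1: λ₁ = 4π²/3.044² ≈ 4.261
  n=2: λ₂ = 16π²/3.044² ≈ 17.042 (4× faster decay)
  n=3: λ₃ = 36π²/3.044² ≈ 38.345 (9× faster decay)
As t → ∞, higher modes decay exponentially faster. The n=1 mode dominates: v ~ c₁ sin(πx/3.044) e^{-λ₁t}.
Decay rate: λ₁ = 4π²/3.044² ≈ 4.261.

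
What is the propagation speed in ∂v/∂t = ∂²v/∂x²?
Infinite. The heat equation is parabolic, not hyperbolic, so disturbances propagate instantly.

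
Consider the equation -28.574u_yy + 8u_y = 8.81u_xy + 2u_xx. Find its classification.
Rewriting in standard form: -2u_xx - 8.81u_xy - 28.574u_yy + 8u_y = 0. Elliptic. (A = -2, B = -8.81, C = -28.574 gives B² - 4AC = -150.9759.)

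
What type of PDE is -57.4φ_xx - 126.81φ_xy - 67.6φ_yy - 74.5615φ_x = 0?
With A = -57.4, B = -126.81, C = -67.6, the discriminant is 559.8161. This is a hyperbolic PDE.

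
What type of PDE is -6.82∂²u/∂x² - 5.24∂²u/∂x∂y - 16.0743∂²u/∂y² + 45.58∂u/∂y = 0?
With A = -6.82, B = -5.24, C = -16.0743, the discriminant is -411.049304. This is an elliptic PDE.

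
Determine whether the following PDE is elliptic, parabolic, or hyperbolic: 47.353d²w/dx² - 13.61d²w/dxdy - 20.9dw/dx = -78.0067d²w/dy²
Rewriting in standard form: 47.353d²w/dx² - 13.61d²w/dxdy + 78.0067d²w/dy² - 20.9dw/dx = 0. Coefficients: A = 47.353, B = -13.61, C = 78.0067. B² - 4AC = -14590.1729604, which is negative, so the equation is elliptic.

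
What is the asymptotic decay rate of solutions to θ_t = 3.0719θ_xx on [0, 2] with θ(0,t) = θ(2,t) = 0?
Eigenvalues: λₙ = 3.0719n²π²/2².
First three modes:
  n=1: λ₁ = 3.0719π²/2² ≈ 7.58
  n=2: λ₂ = 12.2876π²/2² ≈ 30.318 (4× faster decay)
  n=3: λ₃ = 27.6471π²/2² ≈ 68.216 (9× faster decay)
As t → ∞, higher modes decay exponentially faster. The n=1 mode dominates: θ ~ c₁ sin(πx/2) e^{-λ₁t}.
Decay rate: λ₁ = 3.0719π²/2² ≈ 7.58.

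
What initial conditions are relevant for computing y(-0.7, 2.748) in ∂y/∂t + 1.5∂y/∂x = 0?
A single point: x = -4.822. The characteristic through (-0.7, 2.748) is x - 1.5t = const, so x = -0.7 - 1.5·2.748 = -4.822.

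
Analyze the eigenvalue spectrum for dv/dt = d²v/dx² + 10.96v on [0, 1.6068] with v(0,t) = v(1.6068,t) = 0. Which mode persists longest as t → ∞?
Eigenvalues: λₙ = n²π²/1.6068² - 10.96.
First three modes:
  n=1: λ₁ = π²/1.6068² - 10.96 ≈ -7.137
  n=2: λ₂ = 4π²/1.6068² - 10.96 ≈ 4.331
  n=3: λ₃ = 9π²/1.6068² - 10.96 ≈ 23.445
Since π²/1.6068² ≈ 3.823 < 10.96, λ₁ < 0.
The n=1 mode grows fastest (−λₙ is largest for n=1) → dominates.
Asymptotic: v ~ c₁ sin(πx/1.6068) e^{7.137t} (exponential growth at rate −λ₁ ≈ 7.137).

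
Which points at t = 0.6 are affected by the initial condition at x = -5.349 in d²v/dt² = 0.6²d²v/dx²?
Domain of influence: [-5.709, -4.989]. Data at x = -5.349 spreads outward at speed 0.6.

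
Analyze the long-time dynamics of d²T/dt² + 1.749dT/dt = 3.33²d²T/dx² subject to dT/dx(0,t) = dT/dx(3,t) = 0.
Long-time behavior: T → constant (steady state). Damping (γ=1.749) dissipates the nonconstant modes; with Neumann BCs the spatial average obeys M''+γM'=0 and tends to a finite limit.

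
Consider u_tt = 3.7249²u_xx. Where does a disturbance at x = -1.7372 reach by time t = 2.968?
Domain of influence: [-12.7927032, 9.3183032]. Data at x = -1.7372 spreads outward at speed 3.7249.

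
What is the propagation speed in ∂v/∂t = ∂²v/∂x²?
Infinite. The heat equation is parabolic, not hyperbolic, so disturbances propagate instantly.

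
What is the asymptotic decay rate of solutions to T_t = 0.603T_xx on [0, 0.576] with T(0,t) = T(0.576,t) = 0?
Eigenvalues: λₙ = 0.603n²π²/0.576².
First three modes:
  n=1: λ₁ = 0.603π²/0.576² ≈ 17.938
  n=2: λ₂ = 2.412π²/0.576² ≈ 71.752 (4× faster decay)
  n=3: λ₃ = 5.427π²/0.576² ≈ 161.441 (9× faster decay)
As t → ∞, higher modes decay exponentially faster. The n=1 mode dominates: T ~ c₁ sin(πx/0.576) e^{-λ₁t}.
Decay rate: λ₁ = 0.603π²/0.576² ≈ 17.938.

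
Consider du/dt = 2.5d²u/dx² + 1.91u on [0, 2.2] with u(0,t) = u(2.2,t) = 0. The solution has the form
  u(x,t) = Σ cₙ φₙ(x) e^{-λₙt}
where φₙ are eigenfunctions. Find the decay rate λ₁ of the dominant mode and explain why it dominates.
Eigenvalues: λₙ = 2.5n²π²/2.2² - 1.91.
First three modes:
  n=1: λ₁ = 2.5π²/2.2² - 1.91 ≈ 3.188
  n=2: λ₂ = 10π²/2.2² - 1.91 ≈ 18.482
  n=3: λ₃ = 22.5π²/2.2² - 1.91 ≈ 43.971
Since 2.5π²/2.2² ≈ 5.098 > 1.91, all λₙ > 0.
The n=1 mode decays slowest → dominates as t → ∞.
Asymptotic: u ~ c₁ sin(πx/2.2) e^{-λ₁t} with decay rate λ₁ ≈ 3.188.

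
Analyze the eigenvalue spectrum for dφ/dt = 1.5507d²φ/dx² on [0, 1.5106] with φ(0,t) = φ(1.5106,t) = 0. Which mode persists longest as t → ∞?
Eigenvalues: λₙ = 1.5507n²π²/1.5106².
First three modes:
  n=1: λ₁ = 1.5507π²/1.5106² ≈ 6.707
  n=2: λ₂ = 6.2028π²/1.5106² ≈ 26.828 (4× faster decay)
  n=3: λ₃ = 13.9563π²/1.5106² ≈ 60.363 (9× faster decay)
As t → ∞, higher modes decay exponentially faster. The n=1 mode dominates: φ ~ c₁ sin(πx/1.5106) e^{-λ₁t}.
Decay rate: λ₁ = 1.5507π²/1.5106² ≈ 6.707.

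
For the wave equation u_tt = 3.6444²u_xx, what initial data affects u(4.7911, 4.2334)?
Domain of dependence: [-10.63710296, 20.21930296]. Signals travel at speed 3.6444, so data within |x - 4.7911| ≤ 3.6444·4.2334 = 15.42820296 can reach the point.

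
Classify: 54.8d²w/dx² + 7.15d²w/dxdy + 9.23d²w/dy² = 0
Elliptic (discriminant = -1972.0935).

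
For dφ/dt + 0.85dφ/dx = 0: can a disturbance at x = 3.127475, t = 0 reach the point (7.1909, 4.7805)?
Yes. The characteristic through (7.1909, 4.7805) passes through x = 3.127475.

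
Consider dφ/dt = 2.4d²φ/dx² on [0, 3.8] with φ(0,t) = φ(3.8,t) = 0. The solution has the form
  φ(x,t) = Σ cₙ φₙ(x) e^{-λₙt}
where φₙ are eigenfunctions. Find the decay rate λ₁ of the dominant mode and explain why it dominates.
Eigenvalues: λₙ = 2.4n²π²/3.8².
First three modes:
  n=1: λ₁ = 2.4π²/3.8² ≈ 1.64
  n=2: λ₂ = 9.6π²/3.8² ≈ 6.562 (4× faster decay)
  n=3: λ₃ = 21.6π²/3.8² ≈ 14.763 (9× faster decay)
As t → ∞, higher modes decay exponentially faster. The n=1 mode dominates: φ ~ c₁ sin(πx/3.8) e^{-λ₁t}.
Decay rate: λ₁ = 2.4π²/3.8² ≈ 1.64.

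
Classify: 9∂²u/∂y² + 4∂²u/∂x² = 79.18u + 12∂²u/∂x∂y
Rewriting in standard form: 4∂²u/∂x² - 12∂²u/∂x∂y + 9∂²u/∂y² - 79.18u = 0. Parabolic (discriminant = 0).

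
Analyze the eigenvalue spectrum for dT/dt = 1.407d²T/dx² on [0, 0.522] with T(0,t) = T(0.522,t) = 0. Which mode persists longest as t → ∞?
Eigenvalues: λₙ = 1.407n²π²/0.522².
First three modes:
  n=1: λ₁ = 1.407π²/0.522² ≈ 50.963
  n=2: λ₂ = 5.628π²/0.522² ≈ 203.851 (4× faster decay)
  n=3: λ₃ = 12.663π²/0.522² ≈ 458.665 (9× faster decay)
As t → ∞, higher modes decay exponentially faster. The n=1 mode dominates: T ~ c₁ sin(πx/0.522) e^{-λ₁t}.
Decay rate: λ₁ = 1.407π²/0.522² ≈ 50.963.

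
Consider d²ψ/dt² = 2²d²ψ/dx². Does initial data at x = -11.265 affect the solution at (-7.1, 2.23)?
Yes. The domain of dependence is [-11.56, -2.64], and -11.265 ∈ [-11.56, -2.64].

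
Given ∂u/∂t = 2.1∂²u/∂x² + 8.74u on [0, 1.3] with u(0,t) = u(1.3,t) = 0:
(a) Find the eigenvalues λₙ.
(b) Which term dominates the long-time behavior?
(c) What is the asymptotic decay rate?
Eigenvalues: λₙ = 2.1n²π²/1.3² - 8.74.
First three modes:
  n=1: λ₁ = 2.1π²/1.3² - 8.74 ≈ 3.524
  n=2: λ₂ = 8.4π²/1.3² - 8.74 ≈ 40.316
  n=3: λ₃ = 18.9π²/1.3² - 8.74 ≈ 101.636
Since 2.1π²/1.3² ≈ 12.264 > 8.74, all λₙ > 0.
The n=1 mode decays slowest → dominates as t → ∞.
Asymptotic: u ~ c₁ sin(πx/1.3) e^{-λ₁t} with decay rate λ₁ ≈ 3.524.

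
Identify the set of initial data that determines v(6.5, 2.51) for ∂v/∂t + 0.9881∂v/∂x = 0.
A single point: x = 4.019869. The characteristic through (6.5, 2.51) is x - 0.9881t = const, so x = 6.5 - 0.9881·2.51 = 4.019869.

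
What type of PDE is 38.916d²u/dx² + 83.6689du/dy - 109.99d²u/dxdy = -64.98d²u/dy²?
Rewriting in standard form: 38.916d²u/dx² - 109.99d²u/dxdy + 64.98d²u/dy² + 83.6689du/dy = 0. With A = 38.916, B = -109.99, C = 64.98, the discriminant is 1982.75338. This is a hyperbolic PDE.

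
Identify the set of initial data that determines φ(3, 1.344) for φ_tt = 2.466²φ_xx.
Domain of dependence: [-0.314304, 6.314304]. Signals travel at speed 2.466, so data within |x - 3| ≤ 2.466·1.344 = 3.314304 can reach the point.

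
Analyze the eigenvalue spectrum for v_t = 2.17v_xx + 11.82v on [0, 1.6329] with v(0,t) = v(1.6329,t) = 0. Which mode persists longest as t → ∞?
Eigenvalues: λₙ = 2.17n²π²/1.6329² - 11.82.
First three modes:
  n=1: λ₁ = 2.17π²/1.6329² - 11.82 ≈ -3.788
  n=2: λ₂ = 8.68π²/1.6329² - 11.82 ≈ 20.309
  n=3: λ₃ = 19.53π²/1.6329² - 11.82 ≈ 60.471
Since 2.17π²/1.6329² ≈ 8.032 < 11.82, λ₁ < 0.
The n=1 mode grows fastest (−λₙ is largest for n=1) → dominates.
Asymptotic: v ~ c₁ sin(πx/1.6329) e^{3.788t} (exponential growth at rate −λ₁ ≈ 3.788).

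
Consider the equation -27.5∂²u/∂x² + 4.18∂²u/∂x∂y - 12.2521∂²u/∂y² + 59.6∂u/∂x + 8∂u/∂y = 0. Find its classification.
Elliptic. (A = -27.5, B = 4.18, C = -12.2521 gives B² - 4AC = -1330.2586.)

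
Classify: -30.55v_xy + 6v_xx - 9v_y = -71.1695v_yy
Rewriting in standard form: 6v_xx - 30.55v_xy + 71.1695v_yy - 9v_y = 0. Elliptic (discriminant = -774.7655).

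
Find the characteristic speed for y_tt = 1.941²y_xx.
Speed = 1.941. Information travels along characteristics x = x₀ ± 1.941t.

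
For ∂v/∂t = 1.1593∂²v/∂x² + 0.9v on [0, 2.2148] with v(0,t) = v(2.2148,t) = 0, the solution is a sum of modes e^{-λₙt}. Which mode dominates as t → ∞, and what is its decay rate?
Eigenvalues: λₙ = 1.1593n²π²/2.2148² - 0.9.
First three modes:
  n=1: λ₁ = 1.1593π²/2.2148² - 0.9 ≈ 1.433
  n=2: λ₂ = 4.6372π²/2.2148² - 0.9 ≈ 8.43
  n=3: λ₃ = 10.4337π²/2.2148² - 0.9 ≈ 20.093
Since 1.1593π²/2.2148² ≈ 2.333 > 0.9, all λₙ > 0.
The n=1 mode decays slowest → dominates as t → ∞.
Asymptotic: v ~ c₁ sin(πx/2.2148) e^{-λ₁t} with decay rate λ₁ ≈ 1.433.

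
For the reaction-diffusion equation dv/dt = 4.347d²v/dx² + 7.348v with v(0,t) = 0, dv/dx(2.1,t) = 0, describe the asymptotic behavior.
v grows unboundedly. Reaction dominates diffusion (r=7.348 > κπ²/(4L²)≈2.43); solution grows exponentially.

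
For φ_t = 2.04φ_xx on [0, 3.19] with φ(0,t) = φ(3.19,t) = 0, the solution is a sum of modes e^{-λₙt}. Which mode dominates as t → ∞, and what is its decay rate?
Eigenvalues: λₙ = 2.04n²π²/3.19².
First three modes:
  n=1: λ₁ = 2.04π²/3.19² ≈ 1.979
  n=2: λ₂ = 8.16π²/3.19² ≈ 7.914 (4× faster decay)
  n=3: λ₃ = 18.36π²/3.19² ≈ 17.807 (9× faster decay)
As t → ∞, higher modes decay exponentially faster. The n=1 mode dominates: φ ~ c₁ sin(πx/3.19) e^{-λ₁t}.
Decay rate: λ₁ = 2.04π²/3.19² ≈ 1.979.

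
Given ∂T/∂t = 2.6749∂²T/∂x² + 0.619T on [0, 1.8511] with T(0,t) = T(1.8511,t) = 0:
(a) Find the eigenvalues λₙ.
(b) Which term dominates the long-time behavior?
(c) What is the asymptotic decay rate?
Eigenvalues: λₙ = 2.6749n²π²/1.8511² - 0.619.
First three modes:
  n=1: λ₁ = 2.6749π²/1.8511² - 0.619 ≈ 7.086
  n=2: λ₂ = 10.6996π²/1.8511² - 0.619 ≈ 30.199
  n=3: λ₃ = 24.0741π²/1.8511² - 0.619 ≈ 68.722
Since 2.6749π²/1.8511² ≈ 7.705 > 0.619, all λₙ > 0.
The n=1 mode decays slowest → dominates as t → ∞.
Asymptotic: T ~ c₁ sin(πx/1.8511) e^{-λ₁t} with decay rate λ₁ ≈ 7.086.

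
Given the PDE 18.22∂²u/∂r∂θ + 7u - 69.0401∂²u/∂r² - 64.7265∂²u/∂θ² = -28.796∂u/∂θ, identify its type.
Rewriting in standard form: -69.0401∂²u/∂r² + 18.22∂²u/∂r∂θ - 64.7265∂²u/∂θ² + 28.796∂u/∂θ + 7u = 0. The second-order coefficients are A = -69.0401, B = 18.22, C = -64.7265. Since B² - 4AC = -17542.9277306 < 0, this is an elliptic PDE.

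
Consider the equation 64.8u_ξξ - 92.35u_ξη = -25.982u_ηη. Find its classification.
Rewriting in standard form: 64.8u_ξξ - 92.35u_ξη + 25.982u_ηη = 0. Hyperbolic. (A = 64.8, B = -92.35, C = 25.982 gives B² - 4AC = 1793.9881.)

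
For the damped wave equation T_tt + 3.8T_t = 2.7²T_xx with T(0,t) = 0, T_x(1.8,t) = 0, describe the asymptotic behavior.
T → 0. Damping (γ=3.8) dissipates energy; oscillations decay exponentially.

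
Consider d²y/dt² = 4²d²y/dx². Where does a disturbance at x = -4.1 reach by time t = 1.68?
Domain of influence: [-10.82, 2.62]. Data at x = -4.1 spreads outward at speed 4.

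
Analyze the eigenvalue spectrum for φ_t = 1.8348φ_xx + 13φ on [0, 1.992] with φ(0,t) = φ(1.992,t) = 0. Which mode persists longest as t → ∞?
Eigenvalues: λₙ = 1.8348n²π²/1.992² - 13.
First three modes:
  n=1: λ₁ = 1.8348π²/1.992² - 13 ≈ -8.436
  n=2: λ₂ = 7.3392π²/1.992² - 13 ≈ 5.254
  n=3: λ₃ = 16.5132π²/1.992² - 13 ≈ 28.073
Since 1.8348π²/1.992² ≈ 4.564 < 13, λ₁ < 0.
The n=1 mode grows fastest (−λₙ is largest for n=1) → dominates.
Asymptotic: φ ~ c₁ sin(πx/1.992) e^{8.436t} (exponential growth at rate −λ₁ ≈ 8.436).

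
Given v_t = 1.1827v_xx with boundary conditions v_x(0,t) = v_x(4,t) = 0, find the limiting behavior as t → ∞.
v → constant (steady state). Heat is conserved (no flux at boundaries); solution approaches the spatial average.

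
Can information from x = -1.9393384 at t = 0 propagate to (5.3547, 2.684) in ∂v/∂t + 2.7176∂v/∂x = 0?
Yes. The characteristic through (5.3547, 2.684) passes through x = -1.9393384.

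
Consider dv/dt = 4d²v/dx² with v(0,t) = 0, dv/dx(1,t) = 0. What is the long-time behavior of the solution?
As t → ∞, v → 0. Heat escapes through the Dirichlet boundary.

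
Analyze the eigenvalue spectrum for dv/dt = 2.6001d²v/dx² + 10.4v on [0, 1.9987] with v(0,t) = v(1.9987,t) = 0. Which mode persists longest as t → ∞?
Eigenvalues: λₙ = 2.6001n²π²/1.9987² - 10.4.
First three modes:
  n=1: λ₁ = 2.6001π²/1.9987² - 10.4 ≈ -3.976
  n=2: λ₂ = 10.4004π²/1.9987² - 10.4 ≈ 15.295
  n=3: λ₃ = 23.4009π²/1.9987² - 10.4 ≈ 47.415
Since 2.6001π²/1.9987² ≈ 6.424 < 10.4, λ₁ < 0.
The n=1 mode grows fastest (−λₙ is largest for n=1) → dominates.
Asymptotic: v ~ c₁ sin(πx/1.9987) e^{3.976t} (exponential growth at rate −λ₁ ≈ 3.976).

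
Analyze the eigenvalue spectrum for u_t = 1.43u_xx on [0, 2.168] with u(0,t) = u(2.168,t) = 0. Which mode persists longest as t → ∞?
Eigenvalues: λₙ = 1.43n²π²/2.168².
First three modes:
  n=1: λ₁ = 1.43π²/2.168² ≈ 3.003
  n=2: λ₂ = 5.72π²/2.168² ≈ 12.011 (4× faster decay)
  n=3: λ₃ = 12.87π²/2.168² ≈ 27.025 (9× faster decay)
As t → ∞, higher modes decay exponentially faster. The n=1 mode dominates: u ~ c₁ sin(πx/2.168) e^{-λ₁t}.
Decay rate: λ₁ = 1.43π²/2.168² ≈ 3.003.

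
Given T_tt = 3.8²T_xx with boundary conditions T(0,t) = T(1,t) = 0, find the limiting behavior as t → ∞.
T oscillates (no decay). Energy is conserved; the solution oscillates indefinitely as standing waves.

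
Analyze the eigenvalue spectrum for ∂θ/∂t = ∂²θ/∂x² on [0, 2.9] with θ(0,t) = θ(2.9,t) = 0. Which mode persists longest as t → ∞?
Eigenvalues: λₙ = n²π²/2.9².
First three modes:
  n=1: λ₁ = π²/2.9² ≈ 1.174
  n=2: λ₂ = 4π²/2.9² ≈ 4.694 (4× faster decay)
  n=3: λ₃ = 9π²/2.9² ≈ 10.562 (9× faster decay)
As t → ∞, higher modes decay exponentially faster. The n=1 mode dominates: θ ~ c₁ sin(πx/2.9) e^{-λ₁t}.
Decay rate: λ₁ = π²/2.9² ≈ 1.174.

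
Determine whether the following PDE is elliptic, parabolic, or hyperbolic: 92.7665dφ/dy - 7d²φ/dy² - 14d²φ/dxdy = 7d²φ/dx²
Rewriting in standard form: -7d²φ/dx² - 14d²φ/dxdy - 7d²φ/dy² + 92.7665dφ/dy = 0. Coefficients: A = -7, B = -14, C = -7. B² - 4AC = 0, which is zero, so the equation is parabolic.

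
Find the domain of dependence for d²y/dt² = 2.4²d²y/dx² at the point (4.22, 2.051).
Domain of dependence: [-0.7024, 9.1424]. Signals travel at speed 2.4, so data within |x - 4.22| ≤ 2.4·2.051 = 4.9224 can reach the point.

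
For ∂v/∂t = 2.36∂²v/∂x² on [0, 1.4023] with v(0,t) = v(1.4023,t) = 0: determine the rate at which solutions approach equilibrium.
Eigenvalues: λₙ = 2.36n²π²/1.4023².
First three modes:
  n=1: λ₁ = 2.36π²/1.4023² ≈ 11.845
  n=2: λ₂ = 9.44π²/1.4023² ≈ 47.379 (4× faster decay)
  n=3: λ₃ = 21.24π²/1.4023² ≈ 106.604 (9× faster decay)
As t → ∞, higher modes decay exponentially faster. The n=1 mode dominates: v ~ c₁ sin(πx/1.4023) e^{-λ₁t}.
Decay rate: λ₁ = 2.36π²/1.4023² ≈ 11.845.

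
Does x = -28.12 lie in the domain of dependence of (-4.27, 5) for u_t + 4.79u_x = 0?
No. Only data at x = -28.22 affects (-4.27, 5). Advection has one-way propagation along characteristics.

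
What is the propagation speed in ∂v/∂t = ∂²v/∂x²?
Infinite. The heat equation is parabolic, not hyperbolic, so disturbances propagate instantly.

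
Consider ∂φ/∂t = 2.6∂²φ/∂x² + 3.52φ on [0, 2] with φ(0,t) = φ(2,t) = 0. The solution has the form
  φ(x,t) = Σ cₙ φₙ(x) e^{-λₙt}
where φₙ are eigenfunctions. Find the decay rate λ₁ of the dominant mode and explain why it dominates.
Eigenvalues: λₙ = 2.6n²π²/2² - 3.52.
First three modes:
  n=1: λ₁ = 2.6π²/2² - 3.52 ≈ 2.895
  n=2: λ₂ = 10.4π²/2² - 3.52 ≈ 22.141
  n=3: λ₃ = 23.4π²/2² - 3.52 ≈ 54.217
Since 2.6π²/2² ≈ 6.415 > 3.52, all λₙ > 0.
The n=1 mode decays slowest → dominates as t → ∞.
Asymptotic: φ ~ c₁ sin(πx/2) e^{-λ₁t} with decay rate λ₁ ≈ 2.895.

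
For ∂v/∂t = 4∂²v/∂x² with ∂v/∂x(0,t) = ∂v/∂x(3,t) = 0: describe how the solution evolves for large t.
v → constant (steady state). Heat is conserved (no flux at boundaries); solution approaches the spatial average.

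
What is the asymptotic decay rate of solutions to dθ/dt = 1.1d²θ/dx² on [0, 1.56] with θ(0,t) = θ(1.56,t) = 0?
Eigenvalues: λₙ = 1.1n²π²/1.56².
First three modes:
  n=1: λ₁ = 1.1π²/1.56² ≈ 4.461
  n=2: λ₂ = 4.4π²/1.56² ≈ 17.844 (4× faster decay)
  n=3: λ₃ = 9.9π²/1.56² ≈ 40.15 (9× faster decay)
As t → ∞, higher modes decay exponentially faster. The n=1 mode dominates: θ ~ c₁ sin(πx/1.56) e^{-λ₁t}.
Decay rate: λ₁ = 1.1π²/1.56² ≈ 4.461.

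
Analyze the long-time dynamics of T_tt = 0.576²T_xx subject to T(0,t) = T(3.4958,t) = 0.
Long-time behavior: T oscillates (no decay). Energy is conserved; the solution oscillates indefinitely as standing waves.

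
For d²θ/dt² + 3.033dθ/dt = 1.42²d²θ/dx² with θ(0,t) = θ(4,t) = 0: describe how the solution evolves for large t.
θ → 0. Damping (γ=3.033) dissipates energy; oscillations decay exponentially.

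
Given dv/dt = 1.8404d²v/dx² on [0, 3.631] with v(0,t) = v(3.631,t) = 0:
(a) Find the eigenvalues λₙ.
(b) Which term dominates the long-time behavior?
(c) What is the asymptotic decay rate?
Eigenvalues: λₙ = 1.8404n²π²/3.631².
First three modes:
  n=1: λ₁ = 1.8404π²/3.631² ≈ 1.378
  n=2: λ₂ = 7.3616π²/3.631² ≈ 5.511 (4× faster decay)
  n=3: λ₃ = 16.5636π²/3.631² ≈ 12.399 (9× faster decay)
As t → ∞, higher modes decay exponentially faster. The n=1 mode dominates: v ~ c₁ sin(πx/3.631) e^{-λ₁t}.
Decay rate: λ₁ = 1.8404π²/3.631² ≈ 1.378.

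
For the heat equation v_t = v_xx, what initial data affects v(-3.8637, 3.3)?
The entire real line. The heat equation has infinite propagation speed: any initial disturbance instantly affects all points (though exponentially small far away).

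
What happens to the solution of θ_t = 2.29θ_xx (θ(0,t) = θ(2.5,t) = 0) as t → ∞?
θ → 0. Heat diffuses out through both boundaries.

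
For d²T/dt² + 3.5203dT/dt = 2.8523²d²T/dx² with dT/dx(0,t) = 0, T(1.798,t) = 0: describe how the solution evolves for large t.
T → 0. Damping (γ=3.5203) dissipates energy; oscillations decay exponentially.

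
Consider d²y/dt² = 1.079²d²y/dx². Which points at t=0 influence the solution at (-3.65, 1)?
Domain of dependence: [-4.729, -2.571]. Signals travel at speed 1.079, so data within |x - -3.65| ≤ 1.079·1 = 1.079 can reach the point.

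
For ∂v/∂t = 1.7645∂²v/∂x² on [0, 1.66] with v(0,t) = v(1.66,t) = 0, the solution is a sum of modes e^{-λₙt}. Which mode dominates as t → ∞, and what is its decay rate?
Eigenvalues: λₙ = 1.7645n²π²/1.66².
First three modes:
  n=1: λ₁ = 1.7645π²/1.66² ≈ 6.32
  n=2: λ₂ = 7.058π²/1.66² ≈ 25.279 (4× faster decay)
  n=3: λ₃ = 15.8805π²/1.66² ≈ 56.878 (9× faster decay)
As t → ∞, higher modes decay exponentially faster. The n=1 mode dominates: v ~ c₁ sin(πx/1.66) e^{-λ₁t}.
Decay rate: λ₁ = 1.7645π²/1.66² ≈ 6.32.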